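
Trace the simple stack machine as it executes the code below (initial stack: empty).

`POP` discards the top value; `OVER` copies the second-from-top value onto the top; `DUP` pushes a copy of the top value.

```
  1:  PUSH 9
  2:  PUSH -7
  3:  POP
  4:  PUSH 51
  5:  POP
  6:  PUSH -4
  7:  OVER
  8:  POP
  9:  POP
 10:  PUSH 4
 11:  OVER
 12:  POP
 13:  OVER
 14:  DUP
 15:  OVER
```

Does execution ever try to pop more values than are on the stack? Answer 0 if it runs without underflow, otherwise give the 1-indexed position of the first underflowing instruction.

0

PUSH 9  → 9
PUSH -7 → 9 -7
POP     → 9
PUSH 51 → 9 51
POP     → 9
PUSH -4 → 9 -4
OVER    → 9 -4 9
POP     → 9 -4
POP     → 9
PUSH 4  → 9 4
OVER    → 9 4 9
POP     → 9 4
OVER    → 9 4 9
DUP     → 9 4 9 9
OVER    → 9 4 9 9 9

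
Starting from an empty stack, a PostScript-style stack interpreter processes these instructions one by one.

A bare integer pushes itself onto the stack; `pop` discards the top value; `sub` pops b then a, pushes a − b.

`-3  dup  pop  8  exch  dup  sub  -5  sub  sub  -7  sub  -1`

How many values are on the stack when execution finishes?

-3   → -3
dup  → -3 -3
pop  → -3
8    → -3 8
exch → 8 -3
dup  → 8 -3 -3
sub  → 8 0
-5   → 8 0 -5
sub  → 8 5
sub  → 3
-7   → 3 -7
sub  → 10
-1   → 10 -1

2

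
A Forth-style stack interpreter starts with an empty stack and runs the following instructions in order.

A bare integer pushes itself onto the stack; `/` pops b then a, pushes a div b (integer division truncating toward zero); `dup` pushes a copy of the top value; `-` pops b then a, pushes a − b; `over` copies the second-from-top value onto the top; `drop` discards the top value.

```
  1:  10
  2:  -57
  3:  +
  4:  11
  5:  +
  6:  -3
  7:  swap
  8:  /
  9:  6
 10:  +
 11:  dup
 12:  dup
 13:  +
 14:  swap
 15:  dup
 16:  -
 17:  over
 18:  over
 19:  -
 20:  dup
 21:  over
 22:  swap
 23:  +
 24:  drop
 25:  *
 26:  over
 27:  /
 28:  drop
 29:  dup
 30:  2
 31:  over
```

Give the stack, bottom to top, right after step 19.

10    10
-57   10 -57
+     -47
11    -47 11
+     -36
-3    -36 -3
swap  -3 -36
/     0
6     0 6
+     6
dup   6 6
dup   6 6 6
+     6 12
swap  12 6
dup   12 6 6
-     12 0
over  12 0 12
over  12 0 12 0
-     12 0 12

[12, 0, 12]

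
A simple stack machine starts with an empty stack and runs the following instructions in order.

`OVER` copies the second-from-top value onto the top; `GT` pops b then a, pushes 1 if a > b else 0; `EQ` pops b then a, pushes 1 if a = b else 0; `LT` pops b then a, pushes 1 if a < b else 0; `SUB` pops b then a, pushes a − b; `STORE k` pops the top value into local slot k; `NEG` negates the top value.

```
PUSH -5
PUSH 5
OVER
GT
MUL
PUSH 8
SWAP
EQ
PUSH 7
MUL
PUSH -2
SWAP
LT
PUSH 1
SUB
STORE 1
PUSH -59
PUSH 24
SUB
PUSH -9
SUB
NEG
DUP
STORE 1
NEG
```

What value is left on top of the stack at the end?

PUSH -5  -> -5
PUSH 5   -> -5 5
OVER     -> -5 5 -5
GT       -> -5 1
MUL      -> -5
PUSH 8   -> -5 8
SWAP     -> 8 -5
EQ       -> 0
PUSH 7   -> 0 7
MUL      -> 0
PUSH -2  -> 0 -2
SWAP     -> -2 0
LT       -> 1
PUSH 1   -> 1 1
SUB      -> 0
STORE 1  -> (empty)
PUSH -59 -> -59
PUSH 24  -> -59 24
SUB      -> -83
PUSH -9  -> -83 -9
SUB      -> -74
NEG      -> 74
DUP      -> 74 74
STORE 1  -> 74
NEG      -> -74

-74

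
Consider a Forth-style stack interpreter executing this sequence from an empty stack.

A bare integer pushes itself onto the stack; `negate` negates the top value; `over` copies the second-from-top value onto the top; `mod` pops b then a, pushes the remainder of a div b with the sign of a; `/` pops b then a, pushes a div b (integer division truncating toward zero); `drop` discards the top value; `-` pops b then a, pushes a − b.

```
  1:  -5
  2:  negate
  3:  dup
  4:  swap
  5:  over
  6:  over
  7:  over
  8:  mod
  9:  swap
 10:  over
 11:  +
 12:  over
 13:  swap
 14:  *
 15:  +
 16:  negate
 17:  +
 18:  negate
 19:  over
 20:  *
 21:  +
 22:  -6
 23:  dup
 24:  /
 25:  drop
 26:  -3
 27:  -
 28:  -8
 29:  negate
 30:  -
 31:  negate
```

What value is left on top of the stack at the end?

25

-5     -> -5
negate -> 5
dup    -> 5 5
swap   -> 5 5
over   -> 5 5 5
over   -> 5 5 5 5
over   -> 5 5 5 5 5
mod    -> 5 5 5 0
swap   -> 5 5 0 5
over   -> 5 5 0 5 0
+      -> 5 5 0 5
over   -> 5 5 0 5 0
swap   -> 5 5 0 0 5
*      -> 5 5 0 0
+      -> 5 5 0
negate -> 5 5 0
+      -> 5 5
negate -> 5 -5
over   -> 5 -5 5
*      -> 5 -25
+      -> -20
-6     -> -20 -6
dup    -> -20 -6 -6
/      -> -20 1
drop   -> -20
-3     -> -20 -3
-      -> -17
-8     -> -17 -8
negate -> -17 8
-      -> -25
negate -> 25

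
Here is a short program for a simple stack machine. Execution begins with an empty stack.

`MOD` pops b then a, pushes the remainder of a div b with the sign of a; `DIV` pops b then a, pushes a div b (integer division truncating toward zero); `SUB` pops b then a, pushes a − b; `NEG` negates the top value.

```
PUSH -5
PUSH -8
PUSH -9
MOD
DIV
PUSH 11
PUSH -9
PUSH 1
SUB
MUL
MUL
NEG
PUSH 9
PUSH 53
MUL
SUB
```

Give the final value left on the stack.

PUSH -5 → [-5]
PUSH -8 → [-5, -8]
PUSH -9 → [-5, -8, -9]
MOD     → [-5, -8]
DIV     → [0]
PUSH 11 → [0, 11]
PUSH -9 → [0, 11, -9]
PUSH 1  → [0, 11, -9, 1]
SUB     → [0, 11, -10]
MUL     → [0, -110]
MUL     → [0]
NEG     → [0]
PUSH 9  → [0, 9]
PUSH 53 → [0, 9, 53]
MUL     → [0, 477]
SUB     → [-477]

-477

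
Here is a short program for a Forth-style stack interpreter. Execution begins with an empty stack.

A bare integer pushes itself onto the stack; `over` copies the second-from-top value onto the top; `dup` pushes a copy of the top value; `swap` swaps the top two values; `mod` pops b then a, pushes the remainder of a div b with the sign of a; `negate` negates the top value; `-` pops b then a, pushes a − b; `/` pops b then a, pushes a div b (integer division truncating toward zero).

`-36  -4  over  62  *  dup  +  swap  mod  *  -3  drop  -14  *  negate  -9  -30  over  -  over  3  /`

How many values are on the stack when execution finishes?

-36    -> -36
-4     -> -36 -4
over   -> -36 -4 -36
62     -> -36 -4 -36 62
*      -> -36 -4 -2232
dup    -> -36 -4 -2232 -2232
+      -> -36 -4 -4464
swap   -> -36 -4464 -4
mod    -> -36 0
*      -> 0
-3     -> 0 -3
drop   -> 0
-14    -> 0 -14
*      -> 0
negate -> 0
-9     -> 0 -9
-30    -> 0 -9 -30
over   -> 0 -9 -30 -9
-      -> 0 -9 -21
over   -> 0 -9 -21 -9
3      -> 0 -9 -21 -9 3
/      -> 0 -9 -21 -3

4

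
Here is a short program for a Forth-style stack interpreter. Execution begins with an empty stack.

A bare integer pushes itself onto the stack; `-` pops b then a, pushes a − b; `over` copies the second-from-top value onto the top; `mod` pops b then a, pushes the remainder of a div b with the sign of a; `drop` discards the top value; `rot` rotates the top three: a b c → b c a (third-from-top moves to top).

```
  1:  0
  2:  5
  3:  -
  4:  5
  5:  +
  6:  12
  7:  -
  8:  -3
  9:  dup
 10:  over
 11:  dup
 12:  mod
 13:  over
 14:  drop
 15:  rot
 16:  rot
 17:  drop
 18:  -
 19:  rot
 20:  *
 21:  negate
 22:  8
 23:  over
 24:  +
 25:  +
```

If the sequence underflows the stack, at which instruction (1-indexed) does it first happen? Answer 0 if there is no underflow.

0    → 0
5    → 0 5
-    → -5
5    → -5 5
+    → 0
12   → 0 12
-    → -12
-3   → -12 -3
dup  → -12 -3 -3
over → -12 -3 -3 -3
dup  → -12 -3 -3 -3 -3
mod  → -12 -3 -3 0
over → -12 -3 -3 0 -3
drop → -12 -3 -3 0
rot  → -12 -3 0 -3
rot  → -12 0 -3 -3
drop → -12 0 -3
-    → -12 3
rot  — needs 3 operands, stack has 2 → underflow

19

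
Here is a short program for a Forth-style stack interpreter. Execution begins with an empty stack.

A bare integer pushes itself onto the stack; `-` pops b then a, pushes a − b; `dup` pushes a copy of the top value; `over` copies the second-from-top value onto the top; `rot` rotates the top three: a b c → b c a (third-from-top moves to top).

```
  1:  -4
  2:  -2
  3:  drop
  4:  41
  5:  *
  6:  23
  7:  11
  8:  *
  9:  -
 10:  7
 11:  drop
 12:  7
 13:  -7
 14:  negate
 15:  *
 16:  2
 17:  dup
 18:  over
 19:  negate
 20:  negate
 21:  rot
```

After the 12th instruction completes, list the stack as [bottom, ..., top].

[-417, 7]

-4   → [-4]
-2   → [-4, -2]
drop → [-4]
41   → [-4, 41]
*    → [-164]
23   → [-164, 23]
11   → [-164, 23, 11]
*    → [-164, 253]
-    → [-417]
7    → [-417, 7]
drop → [-417]
7    → [-417, 7]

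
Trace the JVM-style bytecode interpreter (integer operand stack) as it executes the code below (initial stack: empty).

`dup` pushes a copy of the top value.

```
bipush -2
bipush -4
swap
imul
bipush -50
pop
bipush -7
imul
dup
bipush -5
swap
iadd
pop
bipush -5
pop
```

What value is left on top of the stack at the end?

-56

bipush -2   [-2]
bipush -4   [-2, -4]
swap        [-4, -2]
imul        [8]
bipush -50  [8, -50]
pop         [8]
bipush -7   [8, -7]
imul        [-56]
dup         [-56, -56]
bipush -5   [-56, -56, -5]
swap        [-56, -5, -56]
iadd        [-56, -61]
pop         [-56]
bipush -5   [-56, -5]
pop         [-56]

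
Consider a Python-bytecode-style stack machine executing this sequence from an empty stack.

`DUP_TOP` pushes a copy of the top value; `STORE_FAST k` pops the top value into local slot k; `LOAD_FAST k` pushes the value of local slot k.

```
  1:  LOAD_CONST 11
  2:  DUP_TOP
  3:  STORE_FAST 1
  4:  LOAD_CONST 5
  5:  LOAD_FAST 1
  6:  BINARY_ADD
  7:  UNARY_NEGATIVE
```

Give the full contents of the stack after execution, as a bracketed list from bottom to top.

[11, -16]

LOAD_CONST 11  : 11
DUP_TOP        : 11 11
STORE_FAST 1   : 11
LOAD_CONST 5   : 11 5
LOAD_FAST 1    : 11 5 11
BINARY_ADD     : 11 16
UNARY_NEGATIVE : 11 -16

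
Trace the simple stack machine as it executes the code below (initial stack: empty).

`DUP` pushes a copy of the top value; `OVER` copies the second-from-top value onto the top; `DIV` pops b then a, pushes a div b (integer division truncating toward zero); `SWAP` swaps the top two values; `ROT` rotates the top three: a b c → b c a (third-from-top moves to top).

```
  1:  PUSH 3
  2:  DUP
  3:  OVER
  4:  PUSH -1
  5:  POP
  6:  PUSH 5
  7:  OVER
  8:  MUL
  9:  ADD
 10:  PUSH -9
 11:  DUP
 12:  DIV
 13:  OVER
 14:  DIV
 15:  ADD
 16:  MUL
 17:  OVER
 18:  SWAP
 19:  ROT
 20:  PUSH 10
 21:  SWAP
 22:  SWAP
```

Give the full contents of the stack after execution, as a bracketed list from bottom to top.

PUSH 3   3
DUP      3 3
OVER     3 3 3
PUSH -1  3 3 3 -1
POP      3 3 3
PUSH 5   3 3 3 5
OVER     3 3 3 5 3
MUL      3 3 3 15
ADD      3 3 18
PUSH -9  3 3 18 -9
DUP      3 3 18 -9 -9
DIV      3 3 18 1
OVER     3 3 18 1 18
DIV      3 3 18 0
ADD      3 3 18
MUL      3 54
OVER     3 54 3
SWAP     3 3 54
ROT      3 54 3
PUSH 10  3 54 3 10
SWAP     3 54 10 3
SWAP     3 54 3 10

[3, 54, 3, 10]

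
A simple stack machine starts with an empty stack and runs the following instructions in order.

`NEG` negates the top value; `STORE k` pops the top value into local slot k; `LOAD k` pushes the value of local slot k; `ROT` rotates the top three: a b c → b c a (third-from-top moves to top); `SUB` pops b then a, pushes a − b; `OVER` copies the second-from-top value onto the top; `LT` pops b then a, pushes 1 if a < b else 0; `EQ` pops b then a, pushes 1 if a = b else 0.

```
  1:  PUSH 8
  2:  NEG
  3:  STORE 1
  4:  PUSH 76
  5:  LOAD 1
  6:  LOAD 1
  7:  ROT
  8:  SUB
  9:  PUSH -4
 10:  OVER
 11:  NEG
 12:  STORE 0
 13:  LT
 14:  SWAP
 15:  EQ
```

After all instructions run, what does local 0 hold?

84

PUSH 8  → [8]
NEG     → [-8]
STORE 1 → []
PUSH 76 → [76]
LOAD 1  → [76, -8]
LOAD 1  → [76, -8, -8]
ROT     → [-8, -8, 76]
SUB     → [-8, -84]
PUSH -4 → [-8, -84, -4]
OVER    → [-8, -84, -4, -84]
NEG     → [-8, -84, -4, 84]
STORE 0 → [-8, -84, -4]
LT      → [-8, 1]
SWAP    → [1, -8]
EQ      → [0]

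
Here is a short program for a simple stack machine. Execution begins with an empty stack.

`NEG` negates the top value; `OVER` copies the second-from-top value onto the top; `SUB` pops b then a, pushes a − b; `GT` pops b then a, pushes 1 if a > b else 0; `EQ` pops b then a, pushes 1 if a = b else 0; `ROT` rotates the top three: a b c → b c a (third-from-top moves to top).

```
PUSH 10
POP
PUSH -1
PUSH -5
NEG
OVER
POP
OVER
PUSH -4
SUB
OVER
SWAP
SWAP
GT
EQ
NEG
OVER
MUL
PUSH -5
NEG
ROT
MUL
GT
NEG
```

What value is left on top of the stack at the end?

-1

PUSH 10 : [10]
POP     : []
PUSH -1 : [-1]
PUSH -5 : [-1, -5]
NEG     : [-1, 5]
OVER    : [-1, 5, -1]
POP     : [-1, 5]
OVER    : [-1, 5, -1]
PUSH -4 : [-1, 5, -1, -4]
SUB     : [-1, 5, 3]
OVER    : [-1, 5, 3, 5]
SWAP    : [-1, 5, 5, 3]
SWAP    : [-1, 5, 3, 5]
GT      : [-1, 5, 0]
EQ      : [-1, 0]
NEG     : [-1, 0]
OVER    : [-1, 0, -1]
MUL     : [-1, 0]
PUSH -5 : [-1, 0, -5]
NEG     : [-1, 0, 5]
ROT     : [0, 5, -1]
MUL     : [0, -5]
GT      : [1]
NEG     : [-1]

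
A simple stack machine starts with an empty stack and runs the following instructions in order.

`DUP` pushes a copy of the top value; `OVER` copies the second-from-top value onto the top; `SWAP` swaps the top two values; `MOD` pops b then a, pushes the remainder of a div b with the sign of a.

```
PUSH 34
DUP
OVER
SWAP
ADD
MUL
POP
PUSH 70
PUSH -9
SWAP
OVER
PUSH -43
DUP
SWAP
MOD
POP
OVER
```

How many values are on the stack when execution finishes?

4

PUSH 34  -> 34
DUP      -> 34 34
OVER     -> 34 34 34
SWAP     -> 34 34 34
ADD      -> 34 68
MUL      -> 2312
POP      -> (empty)
PUSH 70  -> 70
PUSH -9  -> 70 -9
SWAP     -> -9 70
OVER     -> -9 70 -9
PUSH -43 -> -9 70 -9 -43
DUP      -> -9 70 -9 -43 -43
SWAP     -> -9 70 -9 -43 -43
MOD      -> -9 70 -9 0
POP      -> -9 70 -9
OVER     -> -9 70 -9 70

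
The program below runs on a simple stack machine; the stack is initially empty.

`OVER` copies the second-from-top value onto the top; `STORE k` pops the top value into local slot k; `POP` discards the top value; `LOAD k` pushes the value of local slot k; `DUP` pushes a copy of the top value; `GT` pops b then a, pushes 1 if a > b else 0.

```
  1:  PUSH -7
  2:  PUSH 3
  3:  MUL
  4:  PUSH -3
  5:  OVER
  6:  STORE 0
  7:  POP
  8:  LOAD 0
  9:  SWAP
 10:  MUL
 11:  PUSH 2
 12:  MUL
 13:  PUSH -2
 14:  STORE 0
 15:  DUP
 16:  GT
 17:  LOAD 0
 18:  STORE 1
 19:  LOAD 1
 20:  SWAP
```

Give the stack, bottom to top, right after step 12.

PUSH -7 : [-7]
PUSH 3  : [-7, 3]
MUL     : [-21]
PUSH -3 : [-21, -3]
OVER    : [-21, -3, -21]
STORE 0 : [-21, -3]
POP     : [-21]
LOAD 0  : [-21, -21]
SWAP    : [-21, -21]
MUL     : [441]
PUSH 2  : [441, 2]
MUL     : [882]

[882]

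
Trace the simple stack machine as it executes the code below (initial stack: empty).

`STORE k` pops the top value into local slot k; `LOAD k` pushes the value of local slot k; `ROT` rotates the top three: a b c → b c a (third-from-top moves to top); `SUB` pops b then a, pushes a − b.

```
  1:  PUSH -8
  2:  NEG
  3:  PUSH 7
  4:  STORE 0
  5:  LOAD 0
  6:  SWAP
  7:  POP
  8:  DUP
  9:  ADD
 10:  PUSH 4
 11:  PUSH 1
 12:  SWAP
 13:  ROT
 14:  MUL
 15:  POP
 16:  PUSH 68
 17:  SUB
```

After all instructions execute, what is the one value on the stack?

PUSH -8 : [-8]
NEG     : [8]
PUSH 7  : [8, 7]
STORE 0 : [8]
LOAD 0  : [8, 7]
SWAP    : [7, 8]
POP     : [7]
DUP     : [7, 7]
ADD     : [14]
PUSH 4  : [14, 4]
PUSH 1  : [14, 4, 1]
SWAP    : [14, 1, 4]
ROT     : [1, 4, 14]
MUL     : [1, 56]
POP     : [1]
PUSH 68 : [1, 68]
SUB     : [-67]

-67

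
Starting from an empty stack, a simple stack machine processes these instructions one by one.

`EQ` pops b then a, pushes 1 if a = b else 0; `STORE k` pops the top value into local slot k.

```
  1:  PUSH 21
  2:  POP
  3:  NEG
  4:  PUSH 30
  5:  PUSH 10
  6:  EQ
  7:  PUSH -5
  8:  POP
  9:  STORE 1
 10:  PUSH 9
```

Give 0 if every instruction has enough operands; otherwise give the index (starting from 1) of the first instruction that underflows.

3

PUSH 21 : [21]
POP     : []
NEG  — needs 1 operand, stack has 0 → underflow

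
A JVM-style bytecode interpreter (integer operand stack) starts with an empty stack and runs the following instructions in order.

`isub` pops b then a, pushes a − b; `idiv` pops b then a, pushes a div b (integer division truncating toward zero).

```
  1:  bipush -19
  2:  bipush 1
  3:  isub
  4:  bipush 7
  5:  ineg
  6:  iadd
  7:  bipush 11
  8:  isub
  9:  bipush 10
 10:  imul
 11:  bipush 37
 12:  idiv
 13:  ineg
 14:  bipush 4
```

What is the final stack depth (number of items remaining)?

2

bipush -19  [-19]
bipush 1    [-19, 1]
isub        [-20]
bipush 7    [-20, 7]
ineg        [-20, -7]
iadd        [-27]
bipush 11   [-27, 11]
isub        [-38]
bipush 10   [-38, 10]
imul        [-380]
bipush 37   [-380, 37]
idiv        [-10]
ineg        [10]
bipush 4    [10, 4]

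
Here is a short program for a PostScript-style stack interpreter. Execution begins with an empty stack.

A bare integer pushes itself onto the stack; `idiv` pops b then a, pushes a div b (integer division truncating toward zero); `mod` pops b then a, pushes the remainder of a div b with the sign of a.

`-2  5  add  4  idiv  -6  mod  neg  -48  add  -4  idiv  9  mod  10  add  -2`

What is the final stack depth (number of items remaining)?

-2   : -2
5    : -2 5
add  : 3
4    : 3 4
idiv : 0
-6   : 0 -6
mod  : 0
neg  : 0
-48  : 0 -48
add  : -48
-4   : -48 -4
idiv : 12
9    : 12 9
mod  : 3
10   : 3 10
add  : 13
-2   : 13 -2

2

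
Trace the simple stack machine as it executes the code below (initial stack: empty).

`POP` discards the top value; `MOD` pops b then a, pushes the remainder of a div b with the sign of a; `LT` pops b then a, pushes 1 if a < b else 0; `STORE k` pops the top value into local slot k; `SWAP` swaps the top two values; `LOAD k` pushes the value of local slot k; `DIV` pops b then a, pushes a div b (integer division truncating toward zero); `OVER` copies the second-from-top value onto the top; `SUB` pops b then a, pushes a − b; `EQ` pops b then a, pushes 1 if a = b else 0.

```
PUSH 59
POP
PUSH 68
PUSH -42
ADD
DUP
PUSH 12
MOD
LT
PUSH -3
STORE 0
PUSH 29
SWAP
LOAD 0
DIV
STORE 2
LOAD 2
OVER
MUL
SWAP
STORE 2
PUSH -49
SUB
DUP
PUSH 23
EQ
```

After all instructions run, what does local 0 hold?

-3

PUSH 59  : 59
POP      : (empty)
PUSH 68  : 68
PUSH -42 : 68 -42
ADD      : 26
DUP      : 26 26
PUSH 12  : 26 26 12
MOD      : 26 2
LT       : 0
PUSH -3  : 0 -3
STORE 0  : 0
PUSH 29  : 0 29
SWAP     : 29 0
LOAD 0   : 29 0 -3
DIV      : 29 0
STORE 2  : 29
LOAD 2   : 29 0
OVER     : 29 0 29
MUL      : 29 0
SWAP     : 0 29
STORE 2  : 0
PUSH -49 : 0 -49
SUB      : 49
DUP      : 49 49
PUSH 23  : 49 49 23
EQ       : 49 0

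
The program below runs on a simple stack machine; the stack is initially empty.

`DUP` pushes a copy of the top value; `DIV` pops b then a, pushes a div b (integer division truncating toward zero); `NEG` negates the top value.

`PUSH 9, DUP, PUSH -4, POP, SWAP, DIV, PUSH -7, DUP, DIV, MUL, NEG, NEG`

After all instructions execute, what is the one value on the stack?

1

PUSH 9   [9]
DUP      [9, 9]
PUSH -4  [9, 9, -4]
POP      [9, 9]
SWAP     [9, 9]
DIV      [1]
PUSH -7  [1, -7]
DUP      [1, -7, -7]
DIV      [1, 1]
MUL      [1]
NEG      [-1]
NEG      [1]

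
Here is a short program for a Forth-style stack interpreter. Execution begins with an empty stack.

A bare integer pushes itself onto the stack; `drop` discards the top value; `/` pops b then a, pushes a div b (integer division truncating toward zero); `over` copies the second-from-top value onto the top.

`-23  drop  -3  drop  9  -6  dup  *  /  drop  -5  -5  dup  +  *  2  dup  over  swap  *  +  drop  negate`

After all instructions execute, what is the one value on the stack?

-23    : [-23]
drop   : []
-3     : [-3]
drop   : []
9      : [9]
-6     : [9, -6]
dup    : [9, -6, -6]
*      : [9, 36]
/      : [0]
drop   : []
-5     : [-5]
-5     : [-5, -5]
dup    : [-5, -5, -5]
+      : [-5, -10]
*      : [50]
2      : [50, 2]
dup    : [50, 2, 2]
over   : [50, 2, 2, 2]
swap   : [50, 2, 2, 2]
*      : [50, 2, 4]
+      : [50, 6]
drop   : [50]
negate : [-50]

-50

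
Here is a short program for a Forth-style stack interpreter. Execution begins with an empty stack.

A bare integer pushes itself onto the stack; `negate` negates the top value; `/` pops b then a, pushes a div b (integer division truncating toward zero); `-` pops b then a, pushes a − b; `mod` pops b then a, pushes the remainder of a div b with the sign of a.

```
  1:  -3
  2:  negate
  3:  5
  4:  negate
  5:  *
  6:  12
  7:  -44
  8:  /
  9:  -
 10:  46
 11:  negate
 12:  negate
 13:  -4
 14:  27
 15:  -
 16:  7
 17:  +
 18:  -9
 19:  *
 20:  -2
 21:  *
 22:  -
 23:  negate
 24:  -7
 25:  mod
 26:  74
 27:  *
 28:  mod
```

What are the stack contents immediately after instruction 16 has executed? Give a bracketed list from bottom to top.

[-15, 46, -31, 7]

-3      [-3]
negate  [3]
5       [3, 5]
negate  [3, -5]
*       [-15]
12      [-15, 12]
-44     [-15, 12, -44]
/       [-15, 0]
-       [-15]
46      [-15, 46]
negate  [-15, -46]
negate  [-15, 46]
-4      [-15, 46, -4]
27      [-15, 46, -4, 27]
-       [-15, 46, -31]
7       [-15, 46, -31, 7]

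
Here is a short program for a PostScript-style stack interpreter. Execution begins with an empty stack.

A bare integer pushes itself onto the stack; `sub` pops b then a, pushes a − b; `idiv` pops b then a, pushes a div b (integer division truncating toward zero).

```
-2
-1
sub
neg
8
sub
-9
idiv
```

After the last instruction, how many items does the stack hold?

-2    -2
-1    -2 -1
sub   -1
neg   1
8     1 8
sub   -7
-9    -7 -9
idiv  0

1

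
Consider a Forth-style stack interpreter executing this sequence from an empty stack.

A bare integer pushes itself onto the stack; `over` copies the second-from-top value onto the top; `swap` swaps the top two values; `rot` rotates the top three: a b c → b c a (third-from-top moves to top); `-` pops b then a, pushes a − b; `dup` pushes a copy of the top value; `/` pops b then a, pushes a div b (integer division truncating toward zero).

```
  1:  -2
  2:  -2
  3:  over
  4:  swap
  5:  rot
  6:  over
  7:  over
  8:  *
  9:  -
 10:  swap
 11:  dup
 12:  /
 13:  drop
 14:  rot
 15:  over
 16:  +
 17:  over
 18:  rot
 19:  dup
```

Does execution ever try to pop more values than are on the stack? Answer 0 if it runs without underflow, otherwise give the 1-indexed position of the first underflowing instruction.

-2   : -2
-2   : -2 -2
over : -2 -2 -2
swap : -2 -2 -2
rot  : -2 -2 -2
over : -2 -2 -2 -2
over : -2 -2 -2 -2 -2
*    : -2 -2 -2 4
-    : -2 -2 -6
swap : -2 -6 -2
dup  : -2 -6 -2 -2
/    : -2 -6 1
drop : -2 -6
rot  — needs 3 operands, stack has 2 → underflow

14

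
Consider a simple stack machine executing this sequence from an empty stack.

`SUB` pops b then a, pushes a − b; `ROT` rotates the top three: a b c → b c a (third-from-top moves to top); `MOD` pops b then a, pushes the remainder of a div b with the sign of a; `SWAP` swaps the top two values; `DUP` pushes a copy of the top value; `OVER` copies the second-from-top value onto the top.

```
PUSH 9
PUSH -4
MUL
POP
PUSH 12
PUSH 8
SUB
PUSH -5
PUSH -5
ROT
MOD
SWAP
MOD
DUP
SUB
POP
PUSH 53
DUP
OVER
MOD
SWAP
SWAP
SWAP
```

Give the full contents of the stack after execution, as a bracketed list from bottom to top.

[0, 53]

PUSH 9  : 9
PUSH -4 : 9 -4
MUL     : -36
POP     : (empty)
PUSH 12 : 12
PUSH 8  : 12 8
SUB     : 4
PUSH -5 : 4 -5
PUSH -5 : 4 -5 -5
ROT     : -5 -5 4
MOD     : -5 -1
SWAP    : -1 -5
MOD     : -1
DUP     : -1 -1
SUB     : 0
POP     : (empty)
PUSH 53 : 53
DUP     : 53 53
OVER    : 53 53 53
MOD     : 53 0
SWAP    : 0 53
SWAP    : 53 0
SWAP    : 0 53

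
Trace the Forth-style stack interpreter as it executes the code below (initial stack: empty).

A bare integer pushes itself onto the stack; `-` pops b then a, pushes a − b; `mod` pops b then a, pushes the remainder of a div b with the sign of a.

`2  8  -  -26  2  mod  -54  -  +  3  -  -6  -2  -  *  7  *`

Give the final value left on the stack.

2   -> [2]
8   -> [2, 8]
-   -> [-6]
-26 -> [-6, -26]
2   -> [-6, -26, 2]
mod -> [-6, 0]
-54 -> [-6, 0, -54]
-   -> [-6, 54]
+   -> [48]
3   -> [48, 3]
-   -> [45]
-6  -> [45, -6]
-2  -> [45, -6, -2]
-   -> [45, -4]
*   -> [-180]
7   -> [-180, 7]
*   -> [-1260]

-1260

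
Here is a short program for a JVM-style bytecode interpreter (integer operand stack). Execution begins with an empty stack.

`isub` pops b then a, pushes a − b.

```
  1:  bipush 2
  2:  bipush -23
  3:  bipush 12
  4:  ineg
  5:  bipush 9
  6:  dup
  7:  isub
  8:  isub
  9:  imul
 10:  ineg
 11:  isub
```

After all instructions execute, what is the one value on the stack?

bipush 2   : 2
bipush -23 : 2 -23
bipush 12  : 2 -23 12
ineg       : 2 -23 -12
bipush 9   : 2 -23 -12 9
dup        : 2 -23 -12 9 9
isub       : 2 -23 -12 0
isub       : 2 -23 -12
imul       : 2 276
ineg       : 2 -276
isub       : 278

278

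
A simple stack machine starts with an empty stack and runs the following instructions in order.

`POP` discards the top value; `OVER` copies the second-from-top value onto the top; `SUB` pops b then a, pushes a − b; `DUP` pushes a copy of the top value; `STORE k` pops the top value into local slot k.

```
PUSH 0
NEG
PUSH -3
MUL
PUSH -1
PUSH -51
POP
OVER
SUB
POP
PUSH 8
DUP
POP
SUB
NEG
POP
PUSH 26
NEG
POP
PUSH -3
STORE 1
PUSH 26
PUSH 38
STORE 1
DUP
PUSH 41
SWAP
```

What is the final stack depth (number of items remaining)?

PUSH 0   : 0
NEG      : 0
PUSH -3  : 0 -3
MUL      : 0
PUSH -1  : 0 -1
PUSH -51 : 0 -1 -51
POP      : 0 -1
OVER     : 0 -1 0
SUB      : 0 -1
POP      : 0
PUSH 8   : 0 8
DUP      : 0 8 8
POP      : 0 8
SUB      : -8
NEG      : 8
POP      : (empty)
PUSH 26  : 26
NEG      : -26
POP      : (empty)
PUSH -3  : -3
STORE 1  : (empty)
PUSH 26  : 26
PUSH 38  : 26 38
STORE 1  : 26
DUP      : 26 26
PUSH 41  : 26 26 41
SWAP     : 26 41 26

3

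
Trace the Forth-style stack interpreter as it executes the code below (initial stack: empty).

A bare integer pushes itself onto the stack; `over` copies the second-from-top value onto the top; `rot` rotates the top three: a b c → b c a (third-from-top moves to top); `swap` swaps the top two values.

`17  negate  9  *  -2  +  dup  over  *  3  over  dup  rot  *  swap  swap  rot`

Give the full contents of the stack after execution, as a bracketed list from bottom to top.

17     : 17
negate : -17
9      : -17 9
*      : -153
-2     : -153 -2
+      : -155
dup    : -155 -155
over   : -155 -155 -155
*      : -155 24025
3      : -155 24025 3
over   : -155 24025 3 24025
dup    : -155 24025 3 24025 24025
rot    : -155 24025 24025 24025 3
*      : -155 24025 24025 72075
swap   : -155 24025 72075 24025
swap   : -155 24025 24025 72075
rot    : -155 24025 72075 24025

[-155, 24025, 72075, 24025]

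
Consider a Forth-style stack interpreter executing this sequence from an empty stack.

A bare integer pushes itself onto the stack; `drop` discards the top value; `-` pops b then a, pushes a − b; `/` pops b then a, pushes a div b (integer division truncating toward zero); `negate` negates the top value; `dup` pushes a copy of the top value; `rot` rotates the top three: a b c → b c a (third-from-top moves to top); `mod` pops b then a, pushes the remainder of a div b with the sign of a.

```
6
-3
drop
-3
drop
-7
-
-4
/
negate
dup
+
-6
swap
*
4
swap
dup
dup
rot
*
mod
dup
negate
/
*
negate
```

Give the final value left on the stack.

6       [6]
-3      [6, -3]
drop    [6]
-3      [6, -3]
drop    [6]
-7      [6, -7]
-       [13]
-4      [13, -4]
/       [-3]
negate  [3]
dup     [3, 3]
+       [6]
-6      [6, -6]
swap    [-6, 6]
*       [-36]
4       [-36, 4]
swap    [4, -36]
dup     [4, -36, -36]
dup     [4, -36, -36, -36]
rot     [4, -36, -36, -36]
*       [4, -36, 1296]
mod     [4, -36]
dup     [4, -36, -36]
negate  [4, -36, 36]
/       [4, -1]
*       [-4]
negate  [4]

4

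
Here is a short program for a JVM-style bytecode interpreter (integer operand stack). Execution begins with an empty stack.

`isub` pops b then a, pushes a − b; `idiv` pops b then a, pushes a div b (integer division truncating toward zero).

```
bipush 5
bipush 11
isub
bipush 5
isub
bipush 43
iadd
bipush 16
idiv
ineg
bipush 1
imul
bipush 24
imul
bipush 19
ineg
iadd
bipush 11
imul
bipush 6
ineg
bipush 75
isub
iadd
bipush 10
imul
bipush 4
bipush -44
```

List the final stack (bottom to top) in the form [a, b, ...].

bipush 5   : [5]
bipush 11  : [5, 11]
isub       : [-6]
bipush 5   : [-6, 5]
isub       : [-11]
bipush 43  : [-11, 43]
iadd       : [32]
bipush 16  : [32, 16]
idiv       : [2]
ineg       : [-2]
bipush 1   : [-2, 1]
imul       : [-2]
bipush 24  : [-2, 24]
imul       : [-48]
bipush 19  : [-48, 19]
ineg       : [-48, -19]
iadd       : [-67]
bipush 11  : [-67, 11]
imul       : [-737]
bipush 6   : [-737, 6]
ineg       : [-737, -6]
bipush 75  : [-737, -6, 75]
isub       : [-737, -81]
iadd       : [-818]
bipush 10  : [-818, 10]
imul       : [-8180]
bipush 4   : [-8180, 4]
bipush -44 : [-8180, 4, -44]

[-8180, 4, -44]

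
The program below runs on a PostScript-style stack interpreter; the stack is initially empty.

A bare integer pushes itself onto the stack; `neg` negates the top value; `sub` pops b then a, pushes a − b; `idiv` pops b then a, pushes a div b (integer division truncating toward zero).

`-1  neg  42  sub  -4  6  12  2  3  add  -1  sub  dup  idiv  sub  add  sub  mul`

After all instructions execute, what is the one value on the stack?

861

-1    -1
neg   1
42    1 42
sub   -41
-4    -41 -4
6     -41 -4 6
12    -41 -4 6 12
2     -41 -4 6 12 2
3     -41 -4 6 12 2 3
add   -41 -4 6 12 5
-1    -41 -4 6 12 5 -1
sub   -41 -4 6 12 6
dup   -41 -4 6 12 6 6
idiv  -41 -4 6 12 1
sub   -41 -4 6 11
add   -41 -4 17
sub   -41 -21
mul   861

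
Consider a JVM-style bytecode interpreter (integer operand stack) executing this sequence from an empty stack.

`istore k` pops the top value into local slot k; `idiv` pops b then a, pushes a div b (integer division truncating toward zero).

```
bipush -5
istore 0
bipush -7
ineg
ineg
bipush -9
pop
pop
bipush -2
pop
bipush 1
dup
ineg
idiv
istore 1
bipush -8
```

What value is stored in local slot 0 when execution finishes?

bipush -5 -> [-5]
istore 0  -> []
bipush -7 -> [-7]
ineg      -> [7]
ineg      -> [-7]
bipush -9 -> [-7, -9]
pop       -> [-7]
pop       -> []
bipush -2 -> [-2]
pop       -> []
bipush 1  -> [1]
dup       -> [1, 1]
ineg      -> [1, -1]
idiv      -> [-1]
istore 1  -> []
bipush -8 -> [-8]

-5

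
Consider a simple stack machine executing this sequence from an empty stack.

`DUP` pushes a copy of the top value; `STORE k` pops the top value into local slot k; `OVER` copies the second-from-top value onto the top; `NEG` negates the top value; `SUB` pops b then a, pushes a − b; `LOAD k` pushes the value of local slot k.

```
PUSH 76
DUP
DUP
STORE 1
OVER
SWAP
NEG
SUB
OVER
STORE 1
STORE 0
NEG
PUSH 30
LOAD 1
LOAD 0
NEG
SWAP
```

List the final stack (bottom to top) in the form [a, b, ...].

PUSH 76 : [76]
DUP     : [76, 76]
DUP     : [76, 76, 76]
STORE 1 : [76, 76]
OVER    : [76, 76, 76]
SWAP    : [76, 76, 76]
NEG     : [76, 76, -76]
SUB     : [76, 152]
OVER    : [76, 152, 76]
STORE 1 : [76, 152]
STORE 0 : [76]
NEG     : [-76]
PUSH 30 : [-76, 30]
LOAD 1  : [-76, 30, 76]
LOAD 0  : [-76, 30, 76, 152]
NEG     : [-76, 30, 76, -152]
SWAP    : [-76, 30, -152, 76]

[-76, 30, -152, 76]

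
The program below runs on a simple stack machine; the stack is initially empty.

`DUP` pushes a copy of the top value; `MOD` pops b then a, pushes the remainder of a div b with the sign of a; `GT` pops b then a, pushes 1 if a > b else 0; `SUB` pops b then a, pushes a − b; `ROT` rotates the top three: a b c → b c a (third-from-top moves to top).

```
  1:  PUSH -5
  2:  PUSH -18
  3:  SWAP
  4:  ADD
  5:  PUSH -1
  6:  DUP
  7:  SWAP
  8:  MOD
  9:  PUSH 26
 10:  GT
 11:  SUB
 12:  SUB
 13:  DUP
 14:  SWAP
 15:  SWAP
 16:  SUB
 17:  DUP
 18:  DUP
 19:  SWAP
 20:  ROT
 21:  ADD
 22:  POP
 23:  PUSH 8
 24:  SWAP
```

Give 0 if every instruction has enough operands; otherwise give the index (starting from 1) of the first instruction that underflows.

PUSH -5  : -5
PUSH -18 : -5 -18
SWAP     : -18 -5
ADD      : -23
PUSH -1  : -23 -1
DUP      : -23 -1 -1
SWAP     : -23 -1 -1
MOD      : -23 0
PUSH 26  : -23 0 26
GT       : -23 0
SUB      : -23
SUB  — needs 2 operands, stack has 1 → underflow

12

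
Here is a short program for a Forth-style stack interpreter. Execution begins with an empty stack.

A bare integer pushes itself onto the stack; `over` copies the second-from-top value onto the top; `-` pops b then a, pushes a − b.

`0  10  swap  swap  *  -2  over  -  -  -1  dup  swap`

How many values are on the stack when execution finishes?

3

0    -> [0]
10   -> [0, 10]
swap -> [10, 0]
swap -> [0, 10]
*    -> [0]
-2   -> [0, -2]
over -> [0, -2, 0]
-    -> [0, -2]
-    -> [2]
-1   -> [2, -1]
dup  -> [2, -1, -1]
swap -> [2, -1, -1]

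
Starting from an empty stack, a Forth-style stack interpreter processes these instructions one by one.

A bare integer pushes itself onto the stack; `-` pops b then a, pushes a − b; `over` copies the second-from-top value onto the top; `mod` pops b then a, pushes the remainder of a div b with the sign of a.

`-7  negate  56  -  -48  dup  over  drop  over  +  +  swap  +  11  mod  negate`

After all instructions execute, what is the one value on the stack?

6

-7     -> -7
negate -> 7
56     -> 7 56
-      -> -49
-48    -> -49 -48
dup    -> -49 -48 -48
over   -> -49 -48 -48 -48
drop   -> -49 -48 -48
over   -> -49 -48 -48 -48
+      -> -49 -48 -96
+      -> -49 -144
swap   -> -144 -49
+      -> -193
11     -> -193 11
mod    -> -6
negate -> 6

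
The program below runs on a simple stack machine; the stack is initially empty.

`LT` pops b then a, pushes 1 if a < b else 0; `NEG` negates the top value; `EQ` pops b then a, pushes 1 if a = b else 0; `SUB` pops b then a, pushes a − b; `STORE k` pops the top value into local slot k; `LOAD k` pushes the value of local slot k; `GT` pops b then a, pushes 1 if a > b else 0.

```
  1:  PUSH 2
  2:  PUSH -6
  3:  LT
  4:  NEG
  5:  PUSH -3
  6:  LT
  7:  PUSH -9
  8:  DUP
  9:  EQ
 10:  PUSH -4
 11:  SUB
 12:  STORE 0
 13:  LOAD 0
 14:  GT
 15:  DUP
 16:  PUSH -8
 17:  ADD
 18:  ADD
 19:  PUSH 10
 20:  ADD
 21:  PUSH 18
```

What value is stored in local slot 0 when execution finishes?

5

PUSH 2  -> [2]
PUSH -6 -> [2, -6]
LT      -> [0]
NEG     -> [0]
PUSH -3 -> [0, -3]
LT      -> [0]
PUSH -9 -> [0, -9]
DUP     -> [0, -9, -9]
EQ      -> [0, 1]
PUSH -4 -> [0, 1, -4]
SUB     -> [0, 5]
STORE 0 -> [0]
LOAD 0  -> [0, 5]
GT      -> [0]
DUP     -> [0, 0]
PUSH -8 -> [0, 0, -8]
ADD     -> [0, -8]
ADD     -> [-8]
PUSH 10 -> [-8, 10]
ADD     -> [2]
PUSH 18 -> [2, 18]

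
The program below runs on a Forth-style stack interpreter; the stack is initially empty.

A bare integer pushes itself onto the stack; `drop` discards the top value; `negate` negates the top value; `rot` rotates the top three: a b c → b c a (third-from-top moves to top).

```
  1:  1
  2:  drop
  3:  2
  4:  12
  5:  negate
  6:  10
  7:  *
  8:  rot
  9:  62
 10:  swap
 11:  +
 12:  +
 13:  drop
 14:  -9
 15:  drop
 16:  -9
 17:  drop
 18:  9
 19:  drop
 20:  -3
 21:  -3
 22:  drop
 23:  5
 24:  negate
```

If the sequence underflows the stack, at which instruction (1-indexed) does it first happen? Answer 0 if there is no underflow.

1      -> 1
drop   -> (empty)
2      -> 2
12     -> 2 12
negate -> 2 -12
10     -> 2 -12 10
*      -> 2 -120
rot  — needs 3 operands, stack has 2 → underflow

8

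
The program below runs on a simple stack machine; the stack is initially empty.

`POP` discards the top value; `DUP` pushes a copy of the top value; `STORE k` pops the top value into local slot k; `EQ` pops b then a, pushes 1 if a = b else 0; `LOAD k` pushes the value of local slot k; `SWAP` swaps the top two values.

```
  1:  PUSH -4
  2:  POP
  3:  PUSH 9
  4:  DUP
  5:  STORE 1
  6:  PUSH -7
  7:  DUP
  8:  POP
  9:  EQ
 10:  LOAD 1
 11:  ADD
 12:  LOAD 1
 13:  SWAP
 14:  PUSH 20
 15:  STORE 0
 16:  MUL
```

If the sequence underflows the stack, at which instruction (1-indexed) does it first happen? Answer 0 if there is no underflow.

PUSH -4 → [-4]
POP     → []
PUSH 9  → [9]
DUP     → [9, 9]
STORE 1 → [9]
PUSH -7 → [9, -7]
DUP     → [9, -7, -7]
POP     → [9, -7]
EQ      → [0]
LOAD 1  → [0, 9]
ADD     → [9]
LOAD 1  → [9, 9]
SWAP    → [9, 9]
PUSH 20 → [9, 9, 20]
STORE 0 → [9, 9]
MUL     → [81]

0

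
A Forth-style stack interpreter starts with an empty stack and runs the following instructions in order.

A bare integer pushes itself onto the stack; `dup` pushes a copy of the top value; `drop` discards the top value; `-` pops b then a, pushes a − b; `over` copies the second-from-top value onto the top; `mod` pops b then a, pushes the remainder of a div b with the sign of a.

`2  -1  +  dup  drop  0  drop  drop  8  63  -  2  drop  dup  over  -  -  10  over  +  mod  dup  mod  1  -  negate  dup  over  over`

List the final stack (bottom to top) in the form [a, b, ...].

[1, 1, 1, 1]

2      → 2
-1     → 2 -1
+      → 1
dup    → 1 1
drop   → 1
0      → 1 0
drop   → 1
drop   → (empty)
8      → 8
63     → 8 63
-      → -55
2      → -55 2
drop   → -55
dup    → -55 -55
over   → -55 -55 -55
-      → -55 0
-      → -55
10     → -55 10
over   → -55 10 -55
+      → -55 -45
mod    → -10
dup    → -10 -10
mod    → 0
1      → 0 1
-      → -1
negate → 1
dup    → 1 1
over   → 1 1 1
over   → 1 1 1 1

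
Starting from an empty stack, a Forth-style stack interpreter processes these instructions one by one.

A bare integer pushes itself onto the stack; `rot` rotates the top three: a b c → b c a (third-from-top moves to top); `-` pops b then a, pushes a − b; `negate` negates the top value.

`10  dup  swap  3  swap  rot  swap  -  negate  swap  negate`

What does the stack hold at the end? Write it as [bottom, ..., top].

10     → [10]
dup    → [10, 10]
swap   → [10, 10]
3      → [10, 10, 3]
swap   → [10, 3, 10]
rot    → [3, 10, 10]
swap   → [3, 10, 10]
-      → [3, 0]
negate → [3, 0]
swap   → [0, 3]
negate → [0, -3]

[0, -3]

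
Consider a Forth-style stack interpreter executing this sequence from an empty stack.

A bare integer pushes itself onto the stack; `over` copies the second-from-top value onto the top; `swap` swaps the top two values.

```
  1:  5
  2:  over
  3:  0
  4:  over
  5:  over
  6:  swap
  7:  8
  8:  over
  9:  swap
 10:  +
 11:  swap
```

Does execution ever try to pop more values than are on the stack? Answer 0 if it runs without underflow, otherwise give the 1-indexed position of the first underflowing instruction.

2

5 : [5]
over  — needs 2 operands, stack has 1 → underflow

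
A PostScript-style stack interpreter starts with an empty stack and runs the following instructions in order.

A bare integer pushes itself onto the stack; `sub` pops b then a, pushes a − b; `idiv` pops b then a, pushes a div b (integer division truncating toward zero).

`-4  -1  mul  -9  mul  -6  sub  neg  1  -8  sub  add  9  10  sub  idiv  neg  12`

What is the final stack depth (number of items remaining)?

2

-4   → -4
-1   → -4 -1
mul  → 4
-9   → 4 -9
mul  → -36
-6   → -36 -6
sub  → -30
neg  → 30
1    → 30 1
-8   → 30 1 -8
sub  → 30 9
add  → 39
9    → 39 9
10   → 39 9 10
sub  → 39 -1
idiv → -39
neg  → 39
12   → 39 12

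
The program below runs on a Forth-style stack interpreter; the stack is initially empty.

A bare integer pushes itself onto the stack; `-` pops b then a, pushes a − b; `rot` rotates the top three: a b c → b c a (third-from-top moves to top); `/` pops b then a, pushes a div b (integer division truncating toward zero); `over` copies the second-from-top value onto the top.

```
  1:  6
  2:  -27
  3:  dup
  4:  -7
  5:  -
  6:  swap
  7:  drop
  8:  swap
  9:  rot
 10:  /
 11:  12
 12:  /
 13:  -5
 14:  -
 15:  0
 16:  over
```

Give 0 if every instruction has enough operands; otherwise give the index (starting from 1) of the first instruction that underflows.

6    -> 6
-27  -> 6 -27
dup  -> 6 -27 -27
-7   -> 6 -27 -27 -7
-    -> 6 -27 -20
swap -> 6 -20 -27
drop -> 6 -20
swap -> -20 6
rot  — needs 3 operands, stack has 2 → underflow

9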